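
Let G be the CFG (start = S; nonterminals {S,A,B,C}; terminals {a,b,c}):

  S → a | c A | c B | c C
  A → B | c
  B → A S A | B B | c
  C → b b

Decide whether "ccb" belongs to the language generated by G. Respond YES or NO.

CNF form of G:
  S -> T1 A | T1 B | T1 C | a
  A -> A X2 | B B | c
  B -> A X3 | B B | c
  C -> T0 T0
  T0 -> b
  T1 -> c
  X2 -> S A
  X3 -> S A

CYK fill:
  cell(0,0) c: {A,B,T1}  orig:{A,B}
  cell(1,1) c: {A,B,T1}  orig:{A,B}
  cell(2,2) b: {T0}  orig:{}
  cell(0,1) cc: {A,B,S}
  cell(1,2) cb: ∅
  cell(0,2) ccb: ∅

S ∉ T[0,2] ⇒ NO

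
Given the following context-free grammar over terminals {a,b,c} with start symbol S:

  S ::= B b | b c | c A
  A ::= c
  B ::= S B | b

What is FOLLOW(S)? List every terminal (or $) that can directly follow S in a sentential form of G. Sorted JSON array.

FIRST iteration:
round 1:
  A via A→c: +{c}
  B via B→b: +{b}
  S via S→B b: +{b}
  S via S→c A: +{c}
  FIRST(S)={b,c}  FIRST(A)={c}  FIRST(B)={b}
round 2:
  B via B→S B: +{c}
  FIRST(S)={b,c}  FIRST(A)={c}  FIRST(B)={b,c}
round 3: — fixpoint
  FIRST(S)={b,c}  FIRST(A)={c}  FIRST(B)={b,c}

Compute FOLLOW by fixpoint:
seed FOLLOW(S) with $
iter 1:
  B→S B: FOLLOW(S) ⊇ FIRST(B) = {b,c}; new: +{b,c}
  S→B b: FOLLOW(B) ⊇ FIRST(b) = {b}; new: +{b}
  S→c A: FOLLOW(A) ⊇ FOLLOW(S) ⊇ {$,b,c}; new: +{$,b,c}
  FOLLOW[S]={$,b,c}  FOLLOW[A]={$,b,c}  FOLLOW[B]={b}
iter 2: — fixpoint
  FOLLOW[S]={$,b,c}  FOLLOW[A]={$,b,c}  FOLLOW[B]={b}

FOLLOW(S) = ["$", "b", "c"]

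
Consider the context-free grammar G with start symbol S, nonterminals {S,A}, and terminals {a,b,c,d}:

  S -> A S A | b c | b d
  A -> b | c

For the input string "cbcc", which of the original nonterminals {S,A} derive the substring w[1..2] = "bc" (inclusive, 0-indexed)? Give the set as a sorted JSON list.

CNF form of G:
  S -> A X3 | T0 T1 | T0 T2
  A -> b | c
  T0 -> b
  T1 -> c
  T2 -> d
  X3 -> S A

CYK fill — only the sub-triangle for w[1..2]:
  [1..1]={A,T0}  "b"  orig:{A}
  [2..2]={A,T1}  "c"  orig:{A}
  [1..2]={S}  "bc"

Original NTs in T[1,2] deriving "bc": ["S"]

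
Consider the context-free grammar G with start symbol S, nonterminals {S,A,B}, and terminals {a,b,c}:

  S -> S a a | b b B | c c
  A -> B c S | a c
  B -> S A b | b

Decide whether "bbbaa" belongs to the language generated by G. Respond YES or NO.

Convert to CNF:
  S -> S X5 | T0 T0 | T2 X6
  A -> B X3 | T1 T0
  B -> S X4 | b
  T0 -> c
  T1 -> a
  T2 -> b
  X3 -> T0 S
  X4 -> A T2
  X5 -> T1 T1
  X6 -> T2 B

CYK table (by increasing span):
  T[0,0] 'b' = {B,T2}  orig:{B}
  T[1,1] 'b' = {B,T2}  orig:{B}
  T[2,2] 'b' = {B,T2}  orig:{B}
  T[3,3] 'a' = {T1}  orig:{}
  T[4,4] 'a' = {T1}  orig:{}
  T[0,1] 'bb' = {X6}  orig:{}
  T[1,2] 'bb' = {X6}  orig:{}
  T[2,3] 'ba' = ∅
  T[3,4] 'aa' = {X5}  orig:{}
  T[0,2] 'bbb' = {S}
  T[1,3] 'bba' = ∅
  T[2,4] 'baa' = ∅
  T[0,3] 'bbba' = ∅
  T[1,4] 'bbaa' = ∅
  T[0,4] 'bbbaa' = {S}

S ∈ T[0,4] ⇒ YES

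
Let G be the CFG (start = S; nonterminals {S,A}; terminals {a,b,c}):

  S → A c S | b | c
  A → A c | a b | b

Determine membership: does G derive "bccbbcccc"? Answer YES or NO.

Convert to CNF:
  S -> A X3 | b | c
  A -> A T0 | T1 T2 | b
  T0 -> c
  T1 -> a
  T2 -> b
  X3 -> T0 S

CYK table (by increasing span):
  cell(0,0) b: {A,S,T2}  orig:{A,S}
  cell(1,1) c: {S,T0}  orig:{S}
  cell(2,2) c: {S,T0}  orig:{S}
  cell(3,3) b: {A,S,T2}  orig:{A,S}
  cell(4,4) b: {A,S,T2}  orig:{A,S}
  cell(5,5) c: {S,T0}  orig:{S}
  cell(6,6) c: {S,T0}  orig:{S}
  cell(7,7) c: {S,T0}  orig:{S}
  cell(8,8) c: {S,T0}  orig:{S}
  cell(0,1) bc: {A}
  cell(1,2) cc: {X3}  orig:{}
  cell(2,3) cb: {X3}  orig:{}
  cell(3,4) bb: ∅
  cell(4,5) bc: {A}
  cell(5,6) cc: {X3}  orig:{}
  cell(6,7) cc: {X3}  orig:{}
  cell(7,8) cc: {X3}  orig:{}
  cell(0,2) bcc: {A,S}
  cell(1,3) ccb: ∅
  cell(2,4) cbb: ∅
  cell(3,5) bbc: ∅
  cell(4,6) bcc: {A,S}
  cell(5,7) ccc: ∅
  cell(6,8) ccc: ∅
  cell(0,3) bccb: {S}
  cell(1,4) ccbb: ∅
  cell(2,5) cbbc: ∅
  cell(3,6) bbcc: ∅
  cell(4,7) bccc: {A,S}
  cell(5,8) cccc: ∅
  cell(0,4) bccbb: ∅
  cell(1,5) ccbbc: ∅
  cell(2,6) cbbcc: ∅
  cell(3,7) bbccc: ∅
  cell(4,8) bcccc: {A,S}
  cell(0,5) bccbbc: ∅
  cell(1,6) ccbbcc: ∅
  cell(2,7) cbbccc: ∅
  cell(3,8) bbcccc: ∅
  cell(0,6) bccbbcc: ∅
  cell(1,7) ccbbccc: ∅
  cell(2,8) cbbcccc: ∅
  cell(0,7) bccbbccc: ∅
  cell(1,8) ccbbcccc: ∅
  cell(0,8) bccbbcccc: ∅

S ∉ T[0,8] ⇒ NO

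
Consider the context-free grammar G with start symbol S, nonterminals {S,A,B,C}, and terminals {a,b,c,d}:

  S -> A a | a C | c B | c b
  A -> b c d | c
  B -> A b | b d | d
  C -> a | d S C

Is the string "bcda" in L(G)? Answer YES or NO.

Convert to CNF:
  S -> A T3 | T1 B | T1 T0 | T3 C
  A -> T0 X4 | c
  B -> A T0 | T0 T2 | d
  C -> T2 X5 | a
  T0 -> b
  T1 -> c
  T2 -> d
  T3 -> a
  X4 -> T1 T2
  X5 -> S C

CYK table (by increasing span):
  [0..0]={T0}  "b"  orig:{}
  [1..1]={A,T1}  "c"  orig:{A}
  [2..2]={B,T2}  "d"  orig:{B}
  [3..3]={C,T3}  "a"  orig:{C}
  [0..1]=∅  "bc"
  [1..2]={S,X4}  "cd"  orig:{S}
  [2..3]=∅  "da"
  [0..2]={A}  "bcd"
  [1..3]={X5}  "cda"  orig:{}
  [0..3]={S}  "bcda"

S ∈ T[0,3] ⇒ YES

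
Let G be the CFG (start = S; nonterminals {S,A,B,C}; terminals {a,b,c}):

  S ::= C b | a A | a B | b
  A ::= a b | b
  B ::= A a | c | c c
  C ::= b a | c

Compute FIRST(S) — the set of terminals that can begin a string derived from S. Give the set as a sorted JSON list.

FIRST sets, iterate to fixpoint:
round 1:
  A via A→a b: +{a}
  A via A→b: +{b}
  B via B→A a: +{a,b}
  B via B→c: +{c}
  C via C→b a: +{b}
  C via C→c: +{c}
  S via S→C b: +{b,c}
  S via S→a A: +{a}
  S: {a,b,c}  A: {a,b}  B: {a,b,c}  C: {b,c}
round 2: — fixpoint
  S: {a,b,c}  A: {a,b}  B: {a,b,c}  C: {b,c}

FIRST(S) = ["a", "b", "c"]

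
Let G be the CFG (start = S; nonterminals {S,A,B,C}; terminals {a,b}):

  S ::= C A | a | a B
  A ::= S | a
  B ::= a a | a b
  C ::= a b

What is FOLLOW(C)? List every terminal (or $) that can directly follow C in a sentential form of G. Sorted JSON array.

FIRST sets, iterate to fixpoint:
[1]
  A via A→a: +{a}
  B via B→a a: +{a}
  C via C→a b: +{a}
  S via S→C A: +{a}
  FIRST[S]={a}  FIRST[A]={a}  FIRST[B]={a}  FIRST[C]={a}
[2] (stable)
  FIRST[S]={a}  FIRST[A]={a}  FIRST[B]={a}  FIRST[C]={a}

FOLLOW iteration:
seed FOLLOW(S) with $
pass 1:
  S→C A: FOLLOW(C) ⊇ FIRST(A) = {a}; new: +{a}
  S→C A: FOLLOW(A) ⊇ FOLLOW(S) ⊇ {$}; new: +{$}
  S→a B: FOLLOW(B) ⊇ FOLLOW(S) ⊇ {$}; new: +{$}
  FOLLOW(S)={$}  FOLLOW(A)={$}  FOLLOW(B)={$}  FOLLOW(C)={a}
pass 2: done
  FOLLOW(S)={$}  FOLLOW(A)={$}  FOLLOW(B)={$}  FOLLOW(C)={a}

FOLLOW(C) = ["a"]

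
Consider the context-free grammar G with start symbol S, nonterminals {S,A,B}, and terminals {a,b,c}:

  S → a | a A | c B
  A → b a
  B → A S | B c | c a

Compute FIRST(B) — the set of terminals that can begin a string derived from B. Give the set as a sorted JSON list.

FIRST sets, iterate to fixpoint:
pass 1:
  A via A→b a: +{b}
  B via B→A S: +{b}
  B via B→c a: +{c}
  S via S→a: +{a}
  S via S→c B: +{c}
  FIRST(S)={a,c}  FIRST(A)={b}  FIRST(B)={b,c}
pass 2: — fixpoint
  FIRST(S)={a,c}  FIRST(A)={b}  FIRST(B)={b,c}

FIRST(B) = ["b", "c"]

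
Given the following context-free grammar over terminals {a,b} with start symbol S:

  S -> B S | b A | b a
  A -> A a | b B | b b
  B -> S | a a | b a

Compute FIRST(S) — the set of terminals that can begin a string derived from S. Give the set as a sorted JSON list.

FIRST iteration:
pass 1:
  A via A→b B: +{b}
  B via B→a a: +{a}
  B via B→b a: +{b}
  S via S→B S: +{a,b}
  FIRST(S)={a,b}  FIRST(A)={b}  FIRST(B)={a,b}
pass 2: done
  FIRST(S)={a,b}  FIRST(A)={b}  FIRST(B)={a,b}

FIRST(S) = ["a", "b"]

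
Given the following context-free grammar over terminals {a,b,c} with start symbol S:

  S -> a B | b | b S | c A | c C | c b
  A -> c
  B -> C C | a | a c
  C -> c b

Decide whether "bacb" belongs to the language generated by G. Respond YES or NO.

CNF form of G:
  S -> T0 B | T1 A | T1 C | T1 T2 | T2 S | b
  A -> c
  B -> C C | T0 T1 | a
  C -> T1 T2
  T0 -> a
  T1 -> c
  T2 -> b

CYK table (by increasing span):
  cell(0,0) b: {S,T2}  orig:{S}
  cell(1,1) a: {B,T0}  orig:{B}
  cell(2,2) c: {A,T1}  orig:{A}
  cell(3,3) b: {S,T2}  orig:{S}
  cell(0,1) ba: ∅
  cell(1,2) ac: {B}
  cell(2,3) cb: {C,S}
  cell(0,2) bac: ∅
  cell(1,3) acb: ∅
  cell(0,3) bacb: ∅

S ∉ T[0,3] ⇒ NO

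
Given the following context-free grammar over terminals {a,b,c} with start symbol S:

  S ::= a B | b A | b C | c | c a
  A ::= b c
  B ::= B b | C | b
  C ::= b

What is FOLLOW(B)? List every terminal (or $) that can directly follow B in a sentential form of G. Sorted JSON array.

FIRST iteration:
iter 1:
  A via A→b c: +{b}
  B via B→b: +{b}
  C via C→b: +{b}
  S via S→a B: +{a}
  S via S→b A: +{b}
  S via S→c: +{c}
  S: {a,b,c}  A: {b}  B: {b}  C: {b}
iter 2: (no change)
  S: {a,b,c}  A: {b}  B: {b}  C: {b}

FOLLOW iteration:
seed FOLLOW(S) with $
round 1:
  B→B b: FOLLOW(B) ⊇ FIRST(b) = {b}; new: +{b}
  B→C: FOLLOW(C) ⊇ FOLLOW(B) ⊇ {b}; new: +{b}
  S→a B: FOLLOW(B) ⊇ FOLLOW(S) ⊇ {$}; new: +{$}
  S→b A: FOLLOW(A) ⊇ FOLLOW(S) ⊇ {$}; new: +{$}
  S→b C: FOLLOW(C) ⊇ FOLLOW(S) ⊇ {$}; new: +{$}
  FOLLOW(S)={$}  FOLLOW(A)={$}  FOLLOW(B)={$,b}  FOLLOW(C)={$,b}
round 2: — fixpoint
  FOLLOW(S)={$}  FOLLOW(A)={$}  FOLLOW(B)={$,b}  FOLLOW(C)={$,b}

FOLLOW(B) = ["$", "b"]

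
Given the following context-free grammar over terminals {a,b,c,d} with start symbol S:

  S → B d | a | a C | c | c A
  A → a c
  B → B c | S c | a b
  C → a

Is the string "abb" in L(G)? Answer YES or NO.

Convert to CNF:
  S -> B T3 | T0 C | T1 A | a | c
  A -> T0 T1
  B -> B T1 | S T1 | T0 T2
  C -> a
  T0 -> a
  T1 -> c
  T2 -> b
  T3 -> d

Fill CYK table bottom-up:
  [0..0]={C,S,T0}  "a"  orig:{C,S}
  [1..1]={T2}  "b"  orig:{}
  [2..2]={T2}  "b"  orig:{}
  [0..1]={B}  "ab"
  [1..2]=∅  "bb"
  [0..2]=∅  "abb"

S ∉ T[0,2] ⇒ NO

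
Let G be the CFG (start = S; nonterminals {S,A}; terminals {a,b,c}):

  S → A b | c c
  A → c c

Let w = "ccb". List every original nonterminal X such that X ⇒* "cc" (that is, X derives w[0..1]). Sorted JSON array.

Convert to CNF:
  S -> A T1 | T0 T0
  A -> T0 T0
  T0 -> c
  T1 -> b

CYK fill — only the sub-triangle for w[0..1]:
  cell(0,0) c: {T0}  orig:{}
  cell(1,1) c: {T0}  orig:{}
  cell(0,1) cc: {A,S}

Original NTs in T[0,1] deriving "cc": ["A", "S"]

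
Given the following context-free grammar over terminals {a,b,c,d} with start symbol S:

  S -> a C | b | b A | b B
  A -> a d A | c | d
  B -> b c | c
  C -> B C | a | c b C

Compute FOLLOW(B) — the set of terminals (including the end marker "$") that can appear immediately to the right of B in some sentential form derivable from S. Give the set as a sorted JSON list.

FIRST iteration:
round 1:
  A via A→a d A: +{a}
  A via A→c: +{c}
  A via A→d: +{d}
  B via B→b c: +{b}
  B via B→c: +{c}
  C via C→B C: +{b,c}
  C via C→a: +{a}
  S via S→a C: +{a}
  S via S→b: +{b}
  FIRST[S]={a,b}  FIRST[A]={a,c,d}  FIRST[B]={b,c}  FIRST[C]={a,b,c}
round 2: — fixpoint
  FIRST[S]={a,b}  FIRST[A]={a,c,d}  FIRST[B]={b,c}  FIRST[C]={a,b,c}

FOLLOW sets:
seed FOLLOW(S) with $
round 1:
  C→B C: FOLLOW(B) ⊇ FIRST(C) = {a,b,c}; new: +{a,b,c}
  S→a C: FOLLOW(C) ⊇ FOLLOW(S) ⊇ {$}; new: +{$}
  S→b A: FOLLOW(A) ⊇ FOLLOW(S) ⊇ {$}; new: +{$}
  S→b B: FOLLOW(B) ⊇ FOLLOW(S) ⊇ {$}; new: +{$}
  S: {$}  A: {$}  B: {$,a,b,c}  C: {$}
round 2: (stable)
  S: {$}  A: {$}  B: {$,a,b,c}  C: {$}

FOLLOW(B) = ["$", "a", "b", "c"]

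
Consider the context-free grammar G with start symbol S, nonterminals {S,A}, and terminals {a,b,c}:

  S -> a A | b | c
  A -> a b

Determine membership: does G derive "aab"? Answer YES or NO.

Convert to CNF:
  S -> T0 A | b | c
  A -> T0 T1
  T0 -> a
  T1 -> b

Fill CYK table bottom-up:
  T[0,0] 'a' = {T0}  orig:{}
  T[1,1] 'a' = {T0}  orig:{}
  T[2,2] 'b' = {S,T1}  orig:{S}
  T[0,1] 'aa' = ∅
  T[1,2] 'ab' = {A}
  T[0,2] 'aab' = {S}

S ∈ T[0,2] ⇒ YES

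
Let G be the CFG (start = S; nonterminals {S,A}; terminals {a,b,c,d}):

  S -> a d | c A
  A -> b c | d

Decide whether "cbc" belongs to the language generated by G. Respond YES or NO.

CNF form of G:
  S -> T1 A | T2 T3
  A -> T0 T1 | d
  T0 -> b
  T1 -> c
  T2 -> a
  T3 -> d

Fill CYK table bottom-up:
  T[0,0] 'c' = {T1}  orig:{}
  T[1,1] 'b' = {T0}  orig:{}
  T[2,2] 'c' = {T1}  orig:{}
  T[0,1] 'cb' = ∅
  T[1,2] 'bc' = {A}
  T[0,2] 'cbc' = {S}

S ∈ T[0,2] ⇒ YES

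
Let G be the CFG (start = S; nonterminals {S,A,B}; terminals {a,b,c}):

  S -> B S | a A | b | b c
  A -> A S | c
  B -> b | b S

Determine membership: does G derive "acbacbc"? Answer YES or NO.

CNF form of G:
  S -> B S | T0 T2 | T1 A | b
  A -> A S | c
  B -> T0 S | b
  T0 -> b
  T1 -> a
  T2 -> c

CYK table (by increasing span):
  T[0,0] 'a' = {T1}  orig:{}
  T[1,1] 'c' = {A,T2}  orig:{A}
  T[2,2] 'b' = {B,S,T0}  orig:{B,S}
  T[3,3] 'a' = {T1}  orig:{}
  T[4,4] 'c' = {A,T2}  orig:{A}
  T[5,5] 'b' = {B,S,T0}  orig:{B,S}
  T[6,6] 'c' = {A,T2}  orig:{A}
  T[0,1] 'ac' = {S}
  T[1,2] 'cb' = {A}
  T[2,3] 'ba' = ∅
  T[3,4] 'ac' = {S}
  T[4,5] 'cb' = {A}
  T[5,6] 'bc' = {S}
  T[0,2] 'acb' = {S}
  T[1,3] 'cba' = ∅
  T[2,4] 'bac' = {B,S}
  T[3,5] 'acb' = {S}
  T[4,6] 'cbc' = {A}
  T[0,3] 'acba' = ∅
  T[1,4] 'cbac' = {A}
  T[2,5] 'bacb' = {B,S}
  T[3,6] 'acbc' = {S}
  T[0,4] 'acbac' = {S}
  T[1,5] 'cbacb' = {A}
  T[2,6] 'bacbc' = {B,S}
  T[0,5] 'acbacb' = {S}
  T[1,6] 'cbacbc' = {A}
  T[0,6] 'acbacbc' = {S}

S ∈ T[0,6] ⇒ YES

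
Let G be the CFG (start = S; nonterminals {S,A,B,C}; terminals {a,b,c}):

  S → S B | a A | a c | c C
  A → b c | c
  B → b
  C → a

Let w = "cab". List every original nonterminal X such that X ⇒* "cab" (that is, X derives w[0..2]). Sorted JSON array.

Convert to CNF:
  S -> S B | T1 C | T2 A | T2 T1
  A -> T0 T1 | c
  B -> b
  C -> a
  T0 -> b
  T1 -> c
  T2 -> a

CYK table (by increasing span) (cells [i..j] with 0 ≤ i ≤ j ≤ 2 only):
  [0..0]={A,T1}  "c"  orig:{A}
  [1..1]={C,T2}  "a"  orig:{C}
  [2..2]={B,T0}  "b"  orig:{B}
  [0..1]={S}  "ca"
  [1..2]=∅  "ab"
  [0..2]={S}  "cab"

Original NTs in T[0,2] deriving "cab": ["S"]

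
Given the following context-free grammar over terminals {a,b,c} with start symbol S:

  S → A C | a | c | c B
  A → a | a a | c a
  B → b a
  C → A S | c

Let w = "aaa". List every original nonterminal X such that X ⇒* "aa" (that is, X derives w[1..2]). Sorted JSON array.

Convert to CNF:
  S -> A C | T1 B | a | c
  A -> T0 T0 | T1 T0 | a
  B -> T2 T0
  C -> A S | c
  T0 -> a
  T1 -> c
  T2 -> b

CYK table (by increasing span) (cells [i..j] with 1 ≤ i ≤ j ≤ 2 only):
  cell(1,1) a: {A,S,T0}  orig:{A,S}
  cell(2,2) a: {A,S,T0}  orig:{A,S}
  cell(1,2) aa: {A,C}

Original NTs in T[1,2] deriving "aa": ["A", "C"]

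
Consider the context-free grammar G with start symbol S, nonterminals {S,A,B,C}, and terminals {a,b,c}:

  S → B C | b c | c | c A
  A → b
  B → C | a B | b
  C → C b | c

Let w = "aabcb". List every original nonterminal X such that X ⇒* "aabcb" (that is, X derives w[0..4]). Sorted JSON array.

CNF form of G:
  S -> B C | T0 T2 | T2 A | c
  A -> b
  B -> C T0 | T1 B | b | c
  C -> C T0 | c
  T0 -> b
  T1 -> a
  T2 -> c

Fill CYK table bottom-up, restricted to cells inside w[0..4]:
  T[0,0] 'a' = {T1}  orig:{}
  T[1,1] 'a' = {T1}  orig:{}
  T[2,2] 'b' = {A,B,T0}  orig:{A,B}
  T[3,3] 'c' = {B,C,S,T2}  orig:{B,C,S}
  T[4,4] 'b' = {A,B,T0}  orig:{A,B}
  T[0,1] 'aa' = ∅
  T[1,2] 'ab' = {B}
  T[2,3] 'bc' = {S}
  T[3,4] 'cb' = {B,C,S}
  T[0,2] 'aab' = {B}
  T[1,3] 'abc' = {S}
  T[2,4] 'bcb' = {S}
  T[0,3] 'aabc' = {S}
  T[1,4] 'abcb' = {S}
  T[0,4] 'aabcb' = {S}

Original NTs in T[0,4] deriving "aabcb": ["S"]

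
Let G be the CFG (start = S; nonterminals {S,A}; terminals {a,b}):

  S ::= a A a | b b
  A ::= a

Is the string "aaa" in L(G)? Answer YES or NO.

Convert to CNF:
  S -> T0 X2 | T1 T1
  A -> a
  T0 -> a
  T1 -> b
  X2 -> A T0

CYK fill:
  [0..0]={A,T0}  "a"  orig:{A}
  [1..1]={A,T0}  "a"  orig:{A}
  [2..2]={A,T0}  "a"  orig:{A}
  [0..1]={X2}  "aa"  orig:{}
  [1..2]={X2}  "aa"  orig:{}
  [0..2]={S}  "aaa"

S ∈ T[0,2] ⇒ YES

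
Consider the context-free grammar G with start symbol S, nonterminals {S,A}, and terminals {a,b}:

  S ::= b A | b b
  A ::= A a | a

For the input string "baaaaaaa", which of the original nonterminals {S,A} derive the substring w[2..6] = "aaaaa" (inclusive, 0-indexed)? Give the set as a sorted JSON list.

CNF form of G:
  S -> T1 A | T1 T1
  A -> A T0 | a
  T0 -> a
  T1 -> b

CYK table (by increasing span) — only the sub-triangle for w[2..6]:
  cell(2,2) a: {A,T0}  orig:{A}
  cell(3,3) a: {A,T0}  orig:{A}
  cell(4,4) a: {A,T0}  orig:{A}
  cell(5,5) a: {A,T0}  orig:{A}
  cell(6,6) a: {A,T0}  orig:{A}
  cell(2,3) aa: {A}
  cell(3,4) aa: {A}
  cell(4,5) aa: {A}
  cell(5,6) aa: {A}
  cell(2,4) aaa: {A}
  cell(3,5) aaa: {A}
  cell(4,6) aaa: {A}
  cell(2,5) aaaa: {A}
  cell(3,6) aaaa: {A}
  cell(2,6) aaaaa: {A}

Original NTs in T[2,6] deriving "aaaaa": ["A"]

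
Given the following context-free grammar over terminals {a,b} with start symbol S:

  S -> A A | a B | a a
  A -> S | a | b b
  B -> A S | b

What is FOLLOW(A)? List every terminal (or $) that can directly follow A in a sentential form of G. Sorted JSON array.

Compute FIRST by fixpoint:
round 1:
  A via A→a: +{a}
  A via A→b b: +{b}
  B via B→A S: +{a,b}
  S via S→A A: +{a,b}
  FIRST[S]={a,b}  FIRST[A]={a,b}  FIRST[B]={a,b}
round 2: (no change)
  FIRST[S]={a,b}  FIRST[A]={a,b}  FIRST[B]={a,b}

FOLLOW sets:
seed FOLLOW(S) with $
pass 1:
  B→A S: FOLLOW(A) ⊇ FIRST(S) = {a,b}; new: +{a,b}
  S→A A: FOLLOW(A) ⊇ FOLLOW(S) ⊇ {$}; new: +{$}
  S→a B: FOLLOW(B) ⊇ FOLLOW(S) ⊇ {$}; new: +{$}
  S: {$}  A: {$,a,b}  B: {$}
pass 2:
  A→S: FOLLOW(S) ⊇ FOLLOW(A) ⊇ {$,a,b}; new: +{a,b}
  S→a B: FOLLOW(B) ⊇ FOLLOW(S) ⊇ {$,a,b}; new: +{a,b}
  S: {$,a,b}  A: {$,a,b}  B: {$,a,b}
pass 3: done
  S: {$,a,b}  A: {$,a,b}  B: {$,a,b}

FOLLOW(A) = ["$", "a", "b"]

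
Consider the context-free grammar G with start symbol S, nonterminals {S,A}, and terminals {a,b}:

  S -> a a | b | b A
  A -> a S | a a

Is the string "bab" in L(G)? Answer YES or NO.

CNF form of G:
  S -> T0 T0 | T1 A | b
  A -> T0 S | T0 T0
  T0 -> a
  T1 -> b

CYK fill:
  [0..0]={S,T1}  "b"  orig:{S}
  [1..1]={T0}  "a"  orig:{}
  [2..2]={S,T1}  "b"  orig:{S}
  [0..1]=∅  "ba"
  [1..2]={A}  "ab"
  [0..2]={S}  "bab"

S ∈ T[0,2] ⇒ YES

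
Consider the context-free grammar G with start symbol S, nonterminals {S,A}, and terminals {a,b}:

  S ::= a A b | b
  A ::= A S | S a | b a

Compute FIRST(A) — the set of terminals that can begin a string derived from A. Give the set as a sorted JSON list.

Compute FIRST by fixpoint:
round 1:
  A via A→b a: +{b}
  S via S→a A b: +{a}
  S via S→b: +{b}
  FIRST[S]={a,b}  FIRST[A]={b}
round 2:
  A via A→S a: +{a}
  FIRST[S]={a,b}  FIRST[A]={a,b}
round 3: — fixpoint
  FIRST[S]={a,b}  FIRST[A]={a,b}

FIRST(A) = ["a", "b"]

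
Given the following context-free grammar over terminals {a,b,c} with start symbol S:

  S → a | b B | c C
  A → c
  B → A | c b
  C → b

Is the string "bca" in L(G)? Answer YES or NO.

Convert to CNF:
  S -> T0 C | T1 B | a
  A -> c
  B -> T0 T1 | c
  C -> b
  T0 -> c
  T1 -> b

CYK fill:
  T[0,0] 'b' = {C,T1}  orig:{C}
  T[1,1] 'c' = {A,B,T0}  orig:{A,B}
  T[2,2] 'a' = {S}
  T[0,1] 'bc' = {S}
  T[1,2] 'ca' = ∅
  T[0,2] 'bca' = ∅

S ∉ T[0,2] ⇒ NO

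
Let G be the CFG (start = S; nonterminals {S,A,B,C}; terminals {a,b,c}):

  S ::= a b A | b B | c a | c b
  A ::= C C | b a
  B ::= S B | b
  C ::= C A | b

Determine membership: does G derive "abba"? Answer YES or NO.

CNF form of G:
  S -> T0 B | T1 X3 | T2 T0 | T2 T1
  A -> C C | T0 T1
  B -> S B | b
  C -> C A | b
  T0 -> b
  T1 -> a
  T2 -> c
  X3 -> T0 A

Fill CYK table bottom-up:
  cell(0,0) a: {T1}  orig:{}
  cell(1,1) b: {B,C,T0}  orig:{B,C}
  cell(2,2) b: {B,C,T0}  orig:{B,C}
  cell(3,3) a: {T1}  orig:{}
  cell(0,1) ab: ∅
  cell(1,2) bb: {A,S}
  cell(2,3) ba: {A}
  cell(0,2) abb: ∅
  cell(1,3) bba: {C,X3}  orig:{C}
  cell(0,3) abba: {S}

S ∈ T[0,3] ⇒ YES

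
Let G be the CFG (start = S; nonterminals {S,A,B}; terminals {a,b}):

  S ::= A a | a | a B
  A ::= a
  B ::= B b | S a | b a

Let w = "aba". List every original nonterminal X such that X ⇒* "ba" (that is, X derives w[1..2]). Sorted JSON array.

Convert to CNF:
  S -> A T1 | T1 B | a
  A -> a
  B -> B T0 | S T1 | T0 T1
  T0 -> b
  T1 -> a

CYK table (by increasing span) (cells [i..j] with 1 ≤ i ≤ j ≤ 2 only):
  T[1,1] 'b' = {T0}  orig:{}
  T[2,2] 'a' = {A,S,T1}  orig:{A,S}
  T[1,2] 'ba' = {B}

Original NTs in T[1,2] deriving "ba": ["B"]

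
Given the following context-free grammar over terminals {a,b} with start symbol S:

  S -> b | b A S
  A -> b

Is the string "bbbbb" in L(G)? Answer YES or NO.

Convert to CNF:
  S -> T0 X1 | b
  A -> b
  T0 -> b
  X1 -> A S

CYK table (by increasing span):
  cell(0,0) b: {A,S,T0}  orig:{A,S}
  cell(1,1) b: {A,S,T0}  orig:{A,S}
  cell(2,2) b: {A,S,T0}  orig:{A,S}
  cell(3,3) b: {A,S,T0}  orig:{A,S}
  cell(4,4) b: {A,S,T0}  orig:{A,S}
  cell(0,1) bb: {X1}  orig:{}
  cell(1,2) bb: {X1}  orig:{}
  cell(2,3) bb: {X1}  orig:{}
  cell(3,4) bb: {X1}  orig:{}
  cell(0,2) bbb: {S}
  cell(1,3) bbb: {S}
  cell(2,4) bbb: {S}
  cell(0,3) bbbb: {X1}  orig:{}
  cell(1,4) bbbb: {X1}  orig:{}
  cell(0,4) bbbbb: {S}

S ∈ T[0,4] ⇒ YES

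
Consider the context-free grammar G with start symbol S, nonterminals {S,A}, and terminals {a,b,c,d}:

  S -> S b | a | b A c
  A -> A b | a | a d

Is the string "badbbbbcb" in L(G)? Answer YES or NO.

Convert to CNF:
  S -> S T0 | T0 X4 | a
  A -> A T0 | T1 T2 | a
  T0 -> b
  T1 -> a
  T2 -> d
  T3 -> c
  X4 -> A T3

CYK fill:
  [0..0]={T0}  "b"  orig:{}
  [1..1]={A,S,T1}  "a"  orig:{A,S}
  [2..2]={T2}  "d"  orig:{}
  [3..3]={T0}  "b"  orig:{}
  [4..4]={T0}  "b"  orig:{}
  [5..5]={T0}  "b"  orig:{}
  [6..6]={T0}  "b"  orig:{}
  [7..7]={T3}  "c"  orig:{}
  [8..8]={T0}  "b"  orig:{}
  [0..1]=∅  "ba"
  [1..2]={A}  "ad"
  [2..3]=∅  "db"
  [3..4]=∅  "bb"
  [4..5]=∅  "bb"
  [5..6]=∅  "bb"
  [6..7]=∅  "bc"
  [7..8]=∅  "cb"
  [0..2]=∅  "bad"
  [1..3]={A}  "adb"
  [2..4]=∅  "dbb"
  [3..5]=∅  "bbb"
  [4..6]=∅  "bbb"
  [5..7]=∅  "bbc"
  [6..8]=∅  "bcb"
  [0..3]=∅  "badb"
  [1..4]={A}  "adbb"
  [2..5]=∅  "dbbb"
  [3..6]=∅  "bbbb"
  [4..7]=∅  "bbbc"
  [5..8]=∅  "bbcb"
  [0..4]=∅  "badbb"
  [1..5]={A}  "adbbb"
  [2..6]=∅  "dbbbb"
  [3..7]=∅  "bbbbc"
  [4..8]=∅  "bbbcb"
  [0..5]=∅  "badbbb"
  [1..6]={A}  "adbbbb"
  [2..7]=∅  "dbbbbc"
  [3..8]=∅  "bbbbcb"
  [0..6]=∅  "badbbbb"
  [1..7]={X4}  "adbbbbc"  orig:{}
  [2..8]=∅  "dbbbbcb"
  [0..7]={S}  "badbbbbc"
  [1..8]=∅  "adbbbbcb"
  [0..8]={S}  "badbbbbcb"

S ∈ T[0,8] ⇒ YES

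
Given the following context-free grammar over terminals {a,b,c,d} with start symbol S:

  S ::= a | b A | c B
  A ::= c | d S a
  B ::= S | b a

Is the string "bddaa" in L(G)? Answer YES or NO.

Convert to CNF:
  S -> T2 A | T3 B | a
  A -> T0 X4 | c
  B -> T2 A | T2 T1 | T3 B | a
  T0 -> d
  T1 -> a
  T2 -> b
  T3 -> c
  X4 -> S T1

CYK fill:
  [0..0]={T2}  "b"  orig:{}
  [1..1]={T0}  "d"  orig:{}
  [2..2]={T0}  "d"  orig:{}
  [3..3]={B,S,T1}  "a"  orig:{B,S}
  [4..4]={B,S,T1}  "a"  orig:{B,S}
  [0..1]=∅  "bd"
  [1..2]=∅  "dd"
  [2..3]=∅  "da"
  [3..4]={X4}  "aa"  orig:{}
  [0..2]=∅  "bdd"
  [1..3]=∅  "dda"
  [2..4]={A}  "daa"
  [0..3]=∅  "bdda"
  [1..4]=∅  "ddaa"
  [0..4]=∅  "bddaa"

S ∉ T[0,4] ⇒ NO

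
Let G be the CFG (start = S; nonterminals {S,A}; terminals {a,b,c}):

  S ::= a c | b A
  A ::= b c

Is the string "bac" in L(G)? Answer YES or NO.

CNF form of G:
  S -> T0 A | T2 T1
  A -> T0 T1
  T0 -> b
  T1 -> c
  T2 -> a

Fill CYK table bottom-up:
  [0..0]={T0}  "b"  orig:{}
  [1..1]={T2}  "a"  orig:{}
  [2..2]={T1}  "c"  orig:{}
  [0..1]=∅  "ba"
  [1..2]={S}  "ac"
  [0..2]=∅  "bac"

S ∉ T[0,2] ⇒ NO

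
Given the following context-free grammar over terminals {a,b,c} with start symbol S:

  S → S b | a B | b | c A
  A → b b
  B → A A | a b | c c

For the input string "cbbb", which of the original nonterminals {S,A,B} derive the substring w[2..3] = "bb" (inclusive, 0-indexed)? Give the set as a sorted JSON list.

Convert to CNF:
  S -> S T0 | T1 B | T2 A | b
  A -> T0 T0
  B -> A A | T1 T0 | T2 T2
  T0 -> b
  T1 -> a
  T2 -> c

Fill CYK table bottom-up (cells [i..j] with 2 ≤ i ≤ j ≤ 3 only):
  cell(2,2) b: {S,T0}  orig:{S}
  cell(3,3) b: {S,T0}  orig:{S}
  cell(2,3) bb: {A,S}

Original NTs in T[2,3] deriving "bb": ["A", "S"]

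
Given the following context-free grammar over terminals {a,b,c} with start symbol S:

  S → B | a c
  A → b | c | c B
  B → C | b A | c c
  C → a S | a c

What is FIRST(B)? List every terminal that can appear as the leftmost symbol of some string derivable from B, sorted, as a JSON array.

FIRST sets, iterate to fixpoint:
[1]
  A via A→b: +{b}
  A via A→c: +{c}
  B via B→b A: +{b}
  B via B→c c: +{c}
  C via C→a S: +{a}
  S via S→B: +{b,c}
  S via S→a c: +{a}
  FIRST[S]={a,b,c}  FIRST[A]={b,c}  FIRST[B]={b,c}  FIRST[C]={a}
[2]
  B via B→C: +{a}
  FIRST[S]={a,b,c}  FIRST[A]={b,c}  FIRST[B]={a,b,c}  FIRST[C]={a}
[3] (stable)
  FIRST[S]={a,b,c}  FIRST[A]={b,c}  FIRST[B]={a,b,c}  FIRST[C]={a}

FIRST(B) = ["a", "b", "c"]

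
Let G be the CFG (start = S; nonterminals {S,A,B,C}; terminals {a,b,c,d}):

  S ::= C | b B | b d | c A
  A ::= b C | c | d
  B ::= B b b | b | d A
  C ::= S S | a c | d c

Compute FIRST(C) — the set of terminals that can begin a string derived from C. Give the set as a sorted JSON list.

FIRST sets, iterate to fixpoint:
[1]
  A via A→b C: +{b}
  A via A→c: +{c}
  A via A→d: +{d}
  B via B→b: +{b}
  B via B→d A: +{d}
  C via C→a c: +{a}
  C via C→d c: +{d}
  S via S→C: +{a,d}
  S via S→b B: +{b}
  S via S→c A: +{c}
  S: {a,b,c,d}  A: {b,c,d}  B: {b,d}  C: {a,d}
[2]
  C via C→S S: +{b,c}
  S: {a,b,c,d}  A: {b,c,d}  B: {b,d}  C: {a,b,c,d}
[3] (no change)
  S: {a,b,c,d}  A: {b,c,d}  B: {b,d}  C: {a,b,c,d}

FIRST(C) = ["a", "b", "c", "d"]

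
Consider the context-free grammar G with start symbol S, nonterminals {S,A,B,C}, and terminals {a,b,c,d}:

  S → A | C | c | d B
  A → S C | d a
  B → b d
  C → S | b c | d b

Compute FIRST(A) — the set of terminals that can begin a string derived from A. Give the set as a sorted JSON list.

Compute FIRST by fixpoint:
iter 1:
  A via A→d a: +{d}
  B via B→b d: +{b}
  C via C→b c: +{b}
  C via C→d b: +{d}
  S via S→A: +{d}
  S via S→C: +{b}
  S via S→c: +{c}
  FIRST(S)={b,c,d}  FIRST(A)={d}  FIRST(B)={b}  FIRST(C)={b,d}
iter 2:
  A via A→S C: +{b,c}
  C via C→S: +{c}
  FIRST(S)={b,c,d}  FIRST(A)={b,c,d}  FIRST(B)={b}  FIRST(C)={b,c,d}
iter 3: (no change)
  FIRST(S)={b,c,d}  FIRST(A)={b,c,d}  FIRST(B)={b}  FIRST(C)={b,c,d}

FIRST(A) = ["b", "c", "d"]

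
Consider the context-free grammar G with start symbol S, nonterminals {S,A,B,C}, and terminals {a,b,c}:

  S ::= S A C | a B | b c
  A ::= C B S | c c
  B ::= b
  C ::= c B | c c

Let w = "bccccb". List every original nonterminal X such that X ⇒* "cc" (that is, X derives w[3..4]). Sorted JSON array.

Convert to CNF:
  S -> S X4 | T1 B | T2 T0
  A -> C X3 | T0 T0
  B -> b
  C -> T0 B | T0 T0
  T0 -> c
  T1 -> a
  T2 -> b
  X3 -> B S
  X4 -> A C

Fill CYK table bottom-up, restricted to cells inside w[3..4]:
  [3..3]={T0}  "c"  orig:{}
  [4..4]={T0}  "c"  orig:{}
  [3..4]={A,C}  "cc"

Original NTs in T[3,4] deriving "cc": ["A", "C"]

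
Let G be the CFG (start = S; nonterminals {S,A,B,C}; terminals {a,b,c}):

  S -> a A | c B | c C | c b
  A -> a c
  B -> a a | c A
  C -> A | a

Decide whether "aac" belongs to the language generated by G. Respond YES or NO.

Convert to CNF:
  S -> T0 A | T1 B | T1 C | T1 T2
  A -> T0 T1
  B -> T0 T0 | T1 A
  C -> T0 T1 | a
  T0 -> a
  T1 -> c
  T2 -> b

CYK fill:
  [0..0]={C,T0}  "a"  orig:{C}
  [1..1]={C,T0}  "a"  orig:{C}
  [2..2]={T1}  "c"  orig:{}
  [0..1]={B}  "aa"
  [1..2]={A,C}  "ac"
  [0..2]={S}  "aac"

S ∈ T[0,2] ⇒ YES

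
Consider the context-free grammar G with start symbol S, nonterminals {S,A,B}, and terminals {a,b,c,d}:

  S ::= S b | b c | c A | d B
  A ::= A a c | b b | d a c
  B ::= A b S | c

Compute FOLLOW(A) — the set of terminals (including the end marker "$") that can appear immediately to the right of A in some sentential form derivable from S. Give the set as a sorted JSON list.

Compute FIRST by fixpoint:
iter 1:
  A via A→b b: +{b}
  A via A→d a c: +{d}
  B via B→A b S: +{b,d}
  B via B→c: +{c}
  S via S→b c: +{b}
  S via S→c A: +{c}
  S via S→d B: +{d}
  FIRST(S)={b,c,d}  FIRST(A)={b,d}  FIRST(B)={b,c,d}
iter 2: (stable)
  FIRST(S)={b,c,d}  FIRST(A)={b,d}  FIRST(B)={b,c,d}

FOLLOW sets:
initialize: $ ∈ FOLLOW(S)
iter 1:
  A→A a c: FOLLOW(A) ⊇ FIRST(a) = {a}; new: +{a}
  B→A b S: FOLLOW(A) ⊇ FIRST(b) = {b}; new: +{b}
  S→S b: FOLLOW(S) ⊇ FIRST(b) = {b}; new: +{b}
  S→c A: FOLLOW(A) ⊇ FOLLOW(S) ⊇ {$,b}; new: +{$}
  S→d B: FOLLOW(B) ⊇ FOLLOW(S) ⊇ {$,b}; new: +{$,b}
  S: {$,b}  A: {$,a,b}  B: {$,b}
iter 2: (stable)
  S: {$,b}  A: {$,a,b}  B: {$,b}

FOLLOW(A) = ["$", "a", "b"]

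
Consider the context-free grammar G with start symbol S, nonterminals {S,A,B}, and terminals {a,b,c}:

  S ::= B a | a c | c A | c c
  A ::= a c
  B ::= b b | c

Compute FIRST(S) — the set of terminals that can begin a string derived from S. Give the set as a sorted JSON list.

FIRST iteration:
iter 1:
  A via A→a c: +{a}
  B via B→b b: +{b}
  B via B→c: +{c}
  S via S→B a: +{b,c}
  S via S→a c: +{a}
  S: {a,b,c}  A: {a}  B: {b,c}
iter 2: (no change)
  S: {a,b,c}  A: {a}  B: {b,c}

FIRST(S) = ["a", "b", "c"]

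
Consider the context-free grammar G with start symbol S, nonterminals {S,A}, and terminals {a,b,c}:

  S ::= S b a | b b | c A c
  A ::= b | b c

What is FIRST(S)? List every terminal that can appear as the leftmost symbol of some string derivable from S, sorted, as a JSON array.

FIRST sets, iterate to fixpoint:
pass 1:
  A via A→b: +{b}
  S via S→b b: +{b}
  S via S→c A c: +{c}
  FIRST[S]={b,c}  FIRST[A]={b}
pass 2: (no change)
  FIRST[S]={b,c}  FIRST[A]={b}

FIRST(S) = ["b", "c"]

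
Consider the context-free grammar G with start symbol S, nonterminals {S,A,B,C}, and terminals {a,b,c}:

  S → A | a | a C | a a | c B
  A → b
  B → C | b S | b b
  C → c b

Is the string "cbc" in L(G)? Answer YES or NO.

Convert to CNF:
  S -> T1 B | T2 C | T2 T2 | a | b
  A -> b
  B -> T0 S | T0 T0 | T1 T0
  C -> T1 T0
  T0 -> b
  T1 -> c
  T2 -> a

CYK table (by increasing span):
  [0..0]={T1}  "c"  orig:{}
  [1..1]={A,S,T0}  "b"  orig:{A,S}
  [2..2]={T1}  "c"  orig:{}
  [0..1]={B,C}  "cb"
  [1..2]=∅  "bc"
  [0..2]=∅  "cbc"

S ∉ T[0,2] ⇒ NO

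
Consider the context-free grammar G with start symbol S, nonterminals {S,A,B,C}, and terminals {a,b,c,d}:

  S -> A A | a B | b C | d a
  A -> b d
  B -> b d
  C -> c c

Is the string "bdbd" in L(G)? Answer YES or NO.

Convert to CNF:
  S -> A A | T0 C | T1 T3 | T3 B
  A -> T0 T1
  B -> T0 T1
  C -> T2 T2
  T0 -> b
  T1 -> d
  T2 -> c
  T3 -> a

CYK table (by increasing span):
  [0..0]={T0}  "b"  orig:{}
  [1..1]={T1}  "d"  orig:{}
  [2..2]={T0}  "b"  orig:{}
  [3..3]={T1}  "d"  orig:{}
  [0..1]={A,B}  "bd"
  [1..2]=∅  "db"
  [2..3]={A,B}  "bd"
  [0..2]=∅  "bdb"
  [1..3]=∅  "dbd"
  [0..3]={S}  "bdbd"

S ∈ T[0,3] ⇒ YES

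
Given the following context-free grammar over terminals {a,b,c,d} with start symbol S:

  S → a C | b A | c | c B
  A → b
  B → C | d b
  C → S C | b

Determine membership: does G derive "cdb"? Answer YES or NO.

Convert to CNF:
  S -> T1 A | T2 C | T3 B | c
  A -> b
  B -> S C | T0 T1 | b
  C -> S C | b
  T0 -> d
  T1 -> b
  T2 -> a
  T3 -> c

CYK fill:
  cell(0,0) c: {S,T3}  orig:{S}
  cell(1,1) d: {T0}  orig:{}
  cell(2,2) b: {A,B,C,T1}  orig:{A,B,C}
  cell(0,1) cd: ∅
  cell(1,2) db: {B}
  cell(0,2) cdb: {S}

S ∈ T[0,2] ⇒ YES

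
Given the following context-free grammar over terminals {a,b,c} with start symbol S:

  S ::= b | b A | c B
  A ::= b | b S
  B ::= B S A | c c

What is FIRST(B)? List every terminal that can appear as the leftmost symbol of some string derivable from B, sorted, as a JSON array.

Compute FIRST by fixpoint:
[1]
  A via A→b: +{b}
  B via B→c c: +{c}
  S via S→b: +{b}
  S via S→c B: +{c}
  FIRST[S]={b,c}  FIRST[A]={b}  FIRST[B]={c}
[2] (stable)
  FIRST[S]={b,c}  FIRST[A]={b}  FIRST[B]={c}

FIRST(B) = ["c"]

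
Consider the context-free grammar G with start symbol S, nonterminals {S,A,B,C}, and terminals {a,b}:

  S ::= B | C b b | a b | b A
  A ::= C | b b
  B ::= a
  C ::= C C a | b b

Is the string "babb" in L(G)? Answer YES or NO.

CNF form of G:
  S -> C X4 | T0 T1 | T1 A | a
  A -> C X2 | T1 T1
  B -> a
  C -> C X3 | T1 T1
  T0 -> a
  T1 -> b
  X2 -> C T0
  X3 -> C T0
  X4 -> T1 T1

CYK table (by increasing span):
  T[0,0] 'b' = {T1}  orig:{}
  T[1,1] 'a' = {B,S,T0}  orig:{B,S}
  T[2,2] 'b' = {T1}  orig:{}
  T[3,3] 'b' = {T1}  orig:{}
  T[0,1] 'ba' = ∅
  T[1,2] 'ab' = {S}
  T[2,3] 'bb' = {A,C,X4}  orig:{A,C}
  T[0,2] 'bab' = ∅
  T[1,3] 'abb' = ∅
  T[0,3] 'babb' = ∅

S ∉ T[0,3] ⇒ NO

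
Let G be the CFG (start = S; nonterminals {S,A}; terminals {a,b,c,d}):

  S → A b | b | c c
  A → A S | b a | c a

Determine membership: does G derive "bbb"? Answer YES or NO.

Convert to CNF:
  S -> A T0 | T2 T2 | b
  A -> A S | T0 T1 | T2 T1
  T0 -> b
  T1 -> a
  T2 -> c

CYK table (by increasing span):
  [0..0]={S,T0}  "b"  orig:{S}
  [1..1]={S,T0}  "b"  orig:{S}
  [2..2]={S,T0}  "b"  orig:{S}
  [0..1]=∅  "bb"
  [1..2]=∅  "bb"
  [0..2]=∅  "bbb"

S ∉ T[0,2] ⇒ NO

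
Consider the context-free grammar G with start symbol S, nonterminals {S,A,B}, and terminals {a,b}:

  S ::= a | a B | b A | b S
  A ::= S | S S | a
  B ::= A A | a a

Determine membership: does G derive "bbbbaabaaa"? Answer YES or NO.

CNF form of G:
  S -> T0 B | T1 A | T1 S | a
  A -> S S | T0 B | T1 A | T1 S | a
  B -> A A | T0 T0
  T0 -> a
  T1 -> b

CYK table (by increasing span):
  [0..0]={T1}  "b"  orig:{}
  [1..1]={T1}  "b"  orig:{}
  [2..2]={T1}  "b"  orig:{}
  [3..3]={T1}  "b"  orig:{}
  [4..4]={A,S,T0}  "a"  orig:{A,S}
  [5..5]={A,S,T0}  "a"  orig:{A,S}
  [6..6]={T1}  "b"  orig:{}
  [7..7]={A,S,T0}  "a"  orig:{A,S}
  [8..8]={A,S,T0}  "a"  orig:{A,S}
  [9..9]={A,S,T0}  "a"  orig:{A,S}
  [0..1]=∅  "bb"
  [1..2]=∅  "bb"
  [2..3]=∅  "bb"
  [3..4]={A,S}  "ba"
  [4..5]={A,B}  "aa"
  [5..6]=∅  "ab"
  [6..7]={A,S}  "ba"
  [7..8]={A,B}  "aa"
  [8..9]={A,B}  "aa"
  [0..2]=∅  "bbb"
  [1..3]=∅  "bbb"
  [2..4]={A,S}  "bba"
  [3..5]={A,B,S}  "baa"
  [4..6]=∅  "aab"
  [5..7]={A,B}  "aba"
  [6..8]={A,B,S}  "baa"
  [7..9]={A,B,S}  "aaa"
  [0..3]=∅  "bbbb"
  [1..4]={A,S}  "bbba"
  [2..5]={A,B,S}  "bbaa"
  [3..6]=∅  "baab"
  [4..7]={A,B,S}  "aaba"
  [5..8]={A,B,S}  "abaa"
  [6..9]={A,B,S}  "baaa"
  [0..4]={A,S}  "bbbba"
  [1..5]={A,B,S}  "bbbaa"
  [2..6]=∅  "bbaab"
  [3..7]={A,B,S}  "baaba"
  [4..8]={A,B,S}  "aabaa"
  [5..9]={A,B,S}  "abaaa"
  [0..5]={A,B,S}  "bbbbaa"
  [1..6]=∅  "bbbaab"
  [2..7]={A,B,S}  "bbaaba"
  [3..8]={A,B,S}  "baabaa"
  [4..9]={A,B,S}  "aabaaa"
  [0..6]=∅  "bbbbaab"
  [1..7]={A,B,S}  "bbbaaba"
  [2..8]={A,B,S}  "bbaabaa"
  [3..9]={A,B,S}  "baabaaa"
  [0..7]={A,B,S}  "bbbbaaba"
  [1..8]={A,B,S}  "bbbaabaa"
  [2..9]={A,B,S}  "bbaabaaa"
  [0..8]={A,B,S}  "bbbbaabaa"
  [1..9]={A,B,S}  "bbbaabaaa"
  [0..9]={A,B,S}  "bbbbaabaaa"

S ∈ T[0,9] ⇒ YES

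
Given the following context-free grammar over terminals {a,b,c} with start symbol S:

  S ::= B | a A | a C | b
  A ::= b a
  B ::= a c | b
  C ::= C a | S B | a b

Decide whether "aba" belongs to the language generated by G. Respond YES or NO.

Convert to CNF:
  S -> T1 A | T1 C | T1 T2 | b
  A -> T0 T1
  B -> T1 T2 | b
  C -> C T1 | S B | T1 T0
  T0 -> b
  T1 -> a
  T2 -> c

Fill CYK table bottom-up:
  [0..0]={T1}  "a"  orig:{}
  [1..1]={B,S,T0}  "b"  orig:{B,S}
  [2..2]={T1}  "a"  orig:{}
  [0..1]={C}  "ab"
  [1..2]={A}  "ba"
  [0..2]={C,S}  "aba"

S ∈ T[0,2] ⇒ YES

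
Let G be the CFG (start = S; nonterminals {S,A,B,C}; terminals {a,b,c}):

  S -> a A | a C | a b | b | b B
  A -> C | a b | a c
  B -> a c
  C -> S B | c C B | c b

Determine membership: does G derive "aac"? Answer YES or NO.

Convert to CNF:
  S -> T0 A | T0 C | T0 T1 | T1 B | b
  A -> S B | T0 T1 | T0 T2 | T2 T1 | T2 X3
  B -> T0 T2
  C -> S B | T2 T1 | T2 X4
  T0 -> a
  T1 -> b
  T2 -> c
  X3 -> C B
  X4 -> C B

Fill CYK table bottom-up:
  cell(0,0) a: {T0}  orig:{}
  cell(1,1) a: {T0}  orig:{}
  cell(2,2) c: {T2}  orig:{}
  cell(0,1) aa: ∅
  cell(1,2) ac: {A,B}
  cell(0,2) aac: {S}

S ∈ T[0,2] ⇒ YES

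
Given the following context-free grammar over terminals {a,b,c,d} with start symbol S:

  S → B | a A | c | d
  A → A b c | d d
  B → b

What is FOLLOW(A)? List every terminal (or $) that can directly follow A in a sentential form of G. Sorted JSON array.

Compute FIRST by fixpoint:
iter 1:
  A via A→d d: +{d}
  B via B→b: +{b}
  S via S→B: +{b}
  S via S→a A: +{a}
  S via S→c: +{c}
  S via S→d: +{d}
  FIRST[S]={a,b,c,d}  FIRST[A]={d}  FIRST[B]={b}
iter 2: (no change)
  FIRST[S]={a,b,c,d}  FIRST[A]={d}  FIRST[B]={b}

FOLLOW sets:
seed FOLLOW(S) with $
iter 1:
  A→A b c: FOLLOW(A) ⊇ FIRST(b) = {b}; new: +{b}
  S→B: FOLLOW(B) ⊇ FOLLOW(S) ⊇ {$}; new: +{$}
  S→a A: FOLLOW(A) ⊇ FOLLOW(S) ⊇ {$}; new: +{$}
  S: {$}  A: {$,b}  B: {$}
iter 2: done
  S: {$}  A: {$,b}  B: {$}

FOLLOW(A) = ["$", "b"]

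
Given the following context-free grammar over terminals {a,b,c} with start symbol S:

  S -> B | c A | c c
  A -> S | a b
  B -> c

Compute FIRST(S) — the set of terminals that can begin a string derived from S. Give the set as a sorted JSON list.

FIRST sets, iterate to fixpoint:
[1]
  A via A→a b: +{a}
  B via B→c: +{c}
  S via S→B: +{c}
  S: {c}  A: {a}  B: {c}
[2]
  A via A→S: +{c}
  S: {c}  A: {a,c}  B: {c}
[3] (no change)
  S: {c}  A: {a,c}  B: {c}

FIRST(S) = ["c"]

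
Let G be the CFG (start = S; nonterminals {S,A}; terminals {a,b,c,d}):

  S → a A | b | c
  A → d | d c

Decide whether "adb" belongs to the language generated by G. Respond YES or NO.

Convert to CNF:
  S -> T2 A | b | c
  A -> T0 T1 | d
  T0 -> d
  T1 -> c
  T2 -> a

CYK table (by increasing span):
  T[0,0] 'a' = {T2}  orig:{}
  T[1,1] 'd' = {A,T0}  orig:{A}
  T[2,2] 'b' = {S}
  T[0,1] 'ad' = {S}
  T[1,2] 'db' = ∅
  T[0,2] 'adb' = ∅

S ∉ T[0,2] ⇒ NO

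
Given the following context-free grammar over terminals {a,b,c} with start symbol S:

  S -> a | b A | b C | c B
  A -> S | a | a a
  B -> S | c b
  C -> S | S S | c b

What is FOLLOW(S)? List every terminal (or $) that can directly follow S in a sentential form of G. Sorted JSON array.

FIRST sets, iterate to fixpoint:
iter 1:
  A via A→a: +{a}
  B via B→c b: +{c}
  C via C→c b: +{c}
  S via S→a: +{a}
  S via S→b A: +{b}
  S via S→c B: +{c}
  FIRST(S)={a,b,c}  FIRST(A)={a}  FIRST(B)={c}  FIRST(C)={c}
iter 2:
  A via A→S: +{b,c}
  B via B→S: +{a,b}
  C via C→S: +{a,b}
  FIRST(S)={a,b,c}  FIRST(A)={a,b,c}  FIRST(B)={a,b,c}  FIRST(C)={a,b,c}
iter 3: — fixpoint
  FIRST(S)={a,b,c}  FIRST(A)={a,b,c}  FIRST(B)={a,b,c}  FIRST(C)={a,b,c}

Compute FOLLOW by fixpoint:
FOLLOW(S) := {$}
[1]
  C→S S: FOLLOW(S) ⊇ FIRST(S) = {a,b,c}; new: +{a,b,c}
  S→b A: FOLLOW(A) ⊇ FOLLOW(S) ⊇ {$,a,b,c}; new: +{$,a,b,c}
  S→b C: FOLLOW(C) ⊇ FOLLOW(S) ⊇ {$,a,b,c}; new: +{$,a,b,c}
  S→c B: FOLLOW(B) ⊇ FOLLOW(S) ⊇ {$,a,b,c}; new: +{$,a,b,c}
  FOLLOW(S)={$,a,b,c}  FOLLOW(A)={$,a,b,c}  FOLLOW(B)={$,a,b,c}  FOLLOW(C)={$,a,b,c}
[2] done
  FOLLOW(S)={$,a,b,c}  FOLLOW(A)={$,a,b,c}  FOLLOW(B)={$,a,b,c}  FOLLOW(C)={$,a,b,c}

FOLLOW(S) = ["$", "a", "b", "c"]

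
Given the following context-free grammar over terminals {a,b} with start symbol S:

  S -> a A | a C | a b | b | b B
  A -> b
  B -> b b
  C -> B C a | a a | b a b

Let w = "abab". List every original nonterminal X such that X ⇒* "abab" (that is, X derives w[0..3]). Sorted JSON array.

Convert to CNF:
  S -> T0 B | T1 A | T1 C | T1 T0 | b
  A -> b
  B -> T0 T0
  C -> B X2 | T0 X3 | T1 T1
  T0 -> b
  T1 -> a
  X2 -> C T1
  X3 -> T1 T0

CYK fill, restricted to cells inside w[0..3]:
  T[0,0] 'a' = {T1}  orig:{}
  T[1,1] 'b' = {A,S,T0}  orig:{A,S}
  T[2,2] 'a' = {T1}  orig:{}
  T[3,3] 'b' = {A,S,T0}  orig:{A,S}
  T[0,1] 'ab' = {S,X3}  orig:{S}
  T[1,2] 'ba' = ∅
  T[2,3] 'ab' = {S,X3}  orig:{S}
  T[0,2] 'aba' = ∅
  T[1,3] 'bab' = {C}
  T[0,3] 'abab' = {S}

Original NTs in T[0,3] deriving "abab": ["S"]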